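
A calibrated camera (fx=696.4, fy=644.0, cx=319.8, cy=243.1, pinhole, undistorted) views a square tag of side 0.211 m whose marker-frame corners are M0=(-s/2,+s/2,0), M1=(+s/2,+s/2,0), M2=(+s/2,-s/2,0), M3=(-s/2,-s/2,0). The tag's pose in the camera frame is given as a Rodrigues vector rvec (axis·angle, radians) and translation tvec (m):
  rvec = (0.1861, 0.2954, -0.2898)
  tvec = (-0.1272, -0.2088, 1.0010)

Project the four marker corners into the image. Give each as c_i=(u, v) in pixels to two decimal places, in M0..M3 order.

c0=(192.64, 192.26) c1=(321.08, 153.88) c2=(273.82, 16.97) c3=(144.77, 65.28)

Intrinsics K: fx=696.4, fy=644.0, cx=319.8, cy=243.1
Marker side s = 0.211 m; corners in marker frame (Z=0):
  M0 = (-0.1055, +0.1055, 0)
  M1 = (+0.1055, +0.1055, 0)
  M2 = (+0.1055, -0.1055, 0)
  M3 = (-0.1055, -0.1055, 0)
rvec = (0.1861, 0.2954, -0.2898), |rvec| = θ = 0.45374 rad = 25.997°
Rodrigues: sinθ=0.43833, 1−cosθ=0.10119; R = I + sinθ·[k]× + (1−cosθ)·[k]×²:
    [+0.91584 +0.30698 +0.25886]
    [-0.25294 +0.94170 -0.22185]
    [-0.31187 +0.13771 +0.94009]
t = (-0.1272, -0.2088, 1.0010) m
M0: Pc = R·M0+t = (-0.19143, -0.08277, +1.04843); u = 696.4·(-0.19143)/1.04843 + 319.8 = 192.6432, v = 644.0·(-0.08277)/1.04843 + 243.1 = 192.2613
M1: Pc = R·M1+t = (+0.00181, -0.13614, +0.98263); u = 696.4·(+0.00181)/0.98263 + 319.8 = 321.0805, v = 644.0·(-0.13614)/0.98263 + 243.1 = 153.8785
M2: Pc = R·M2+t = (-0.06297, -0.33483, +0.95357); u = 696.4·(-0.06297)/0.95357 + 319.8 = 273.8159, v = 644.0·(-0.33483)/0.95357 + 243.1 = 16.9670
M3: Pc = R·M3+t = (-0.25621, -0.28146, +1.01937); u = 696.4·(-0.25621)/1.01937 + 319.8 = 144.7688, v = 644.0·(-0.28146)/1.01937 + 243.1 = 65.2821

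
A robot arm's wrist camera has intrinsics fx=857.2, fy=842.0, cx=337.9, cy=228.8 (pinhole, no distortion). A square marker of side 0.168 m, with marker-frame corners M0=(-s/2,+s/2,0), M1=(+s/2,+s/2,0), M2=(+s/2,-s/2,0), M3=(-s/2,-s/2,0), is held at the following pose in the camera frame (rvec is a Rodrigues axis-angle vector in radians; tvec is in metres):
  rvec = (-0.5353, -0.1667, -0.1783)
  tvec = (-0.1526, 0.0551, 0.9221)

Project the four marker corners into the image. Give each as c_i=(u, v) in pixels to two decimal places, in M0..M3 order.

Intrinsics K: fx=857.2, fy=842.0, cx=337.9, cy=228.8
Marker side s = 0.168 m; corners in marker frame (Z=0):
  M0 = (-0.0840, +0.0840, 0)
  M1 = (+0.0840, +0.0840, 0)
  M2 = (+0.0840, -0.0840, 0)
  M3 = (-0.0840, -0.0840, 0)
rvec = (-0.5353, -0.1667, -0.1783), |rvec| = θ = 0.58832 rad = 33.709°
Rodrigues: sinθ=0.55497, 1−cosθ=0.16813; R = I + sinθ·[k]× + (1−cosθ)·[k]×²:
    [+0.97106 +0.21154 -0.11089]
    [-0.12485 +0.84537 +0.51939]
    [+0.20361 -0.49051 +0.84731]
t = (-0.1526, 0.0551, 0.9221) m
M0: Pc = R·M0+t = (-0.21640, +0.13660, +0.86379); u = 857.2·(-0.21640)/0.86379 + 337.9 = 123.1519, v = 842.0·(+0.13660)/0.86379 + 228.8 = 361.9517
M1: Pc = R·M1+t = (-0.05326, +0.11562, +0.89800); u = 857.2·(-0.05326)/0.89800 + 337.9 = 287.0579, v = 842.0·(+0.11562)/0.89800 + 228.8 = 337.2136
M2: Pc = R·M2+t = (-0.08880, -0.02640, +0.98041); u = 857.2·(-0.08880)/0.98041 + 337.9 = 260.2594, v = 842.0·(-0.02640)/0.98041 + 228.8 = 206.1286
M3: Pc = R·M3+t = (-0.25194, -0.00542, +0.94620); u = 857.2·(-0.25194)/0.94620 + 337.9 = 109.6593, v = 842.0·(-0.00542)/0.94620 + 228.8 = 223.9733

c0=(123.15, 361.95) c1=(287.06, 337.21) c2=(260.26, 206.13) c3=(109.66, 223.97)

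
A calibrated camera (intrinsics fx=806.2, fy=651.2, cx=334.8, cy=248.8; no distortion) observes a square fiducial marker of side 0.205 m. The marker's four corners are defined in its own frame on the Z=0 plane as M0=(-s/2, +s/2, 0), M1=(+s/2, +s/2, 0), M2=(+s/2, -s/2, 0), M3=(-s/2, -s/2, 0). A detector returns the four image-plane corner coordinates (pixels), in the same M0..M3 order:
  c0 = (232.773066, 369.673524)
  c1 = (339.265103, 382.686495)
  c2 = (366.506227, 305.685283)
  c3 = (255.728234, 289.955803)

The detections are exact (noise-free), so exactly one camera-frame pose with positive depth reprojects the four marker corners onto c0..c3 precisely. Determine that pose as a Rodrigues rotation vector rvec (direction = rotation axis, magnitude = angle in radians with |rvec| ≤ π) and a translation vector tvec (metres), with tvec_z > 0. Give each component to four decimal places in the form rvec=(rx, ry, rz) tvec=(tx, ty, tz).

Intrinsics K: fx=806.2, fy=651.2, cx=334.8, cy=248.8
Marker side s = 0.205 m; corners in marker frame (Z=0):
  M0 = (-0.1025, +0.1025, 0)
  M1 = (+0.1025, +0.1025, 0)
  M2 = (+0.1025, -0.1025, 0)
  M3 = (-0.1025, -0.1025, 0)
Detected image corners:
  c0 = (232.773066, 369.673524) px
  c1 = (339.265103, 382.686495) px
  c2 = (366.506227, 305.685283) px
  c3 = (255.728234, 289.955803) px
Planar DLT: solve 8×8 A·h = b for H (H[2,2]=1):
  H  [+568.01707 -56.25226 +298.99718]
  H  [+113.21450 +457.00559 +337.98681]
  H  [+0.12837 +0.22211 +1.00000]
B = K⁻¹H; ‖b₁‖=0.675413, ‖b₂‖=0.675413; λ = 2/(‖b₁‖+‖b₂‖) = 1.480575, sign → tz>0 ⇒ λ=+1.480575
r₁ = λ·B[:,0] = (+0.96422,+0.18479,+0.19007); r₂ = λ·B[:,1] = (-0.23987,+0.91341,+0.32885)
r₃ = r₁×r₂ = (-0.11284,-0.36268,+0.92506); SVD([r₁ r₂ r₃]) → R = UVᵀ:
  R  [+0.96422 -0.23987 -0.11284]
  R  [+0.18479 +0.91341 -0.36268]
  R  [+0.19007 +0.32885 +0.92506]
t = (-0.06575, +0.20278, +1.48057) m
tr R = 2.802691; θ = arccos((tr R − 1)/2) = 0.447930 rad = 25.664°
axis k = ((R−Rᵀ)₃₂, (R−Rᵀ)₁₃, (R−Rᵀ)₂₁) / (2 sinθ) = (+0.798349, -0.349695, +0.490257)
rvec = θ·k = (+0.357604, -0.156639, +0.219601)

rvec=(0.3576, -0.1566, 0.2196) tvec=(-0.0658, 0.2028, 1.4806)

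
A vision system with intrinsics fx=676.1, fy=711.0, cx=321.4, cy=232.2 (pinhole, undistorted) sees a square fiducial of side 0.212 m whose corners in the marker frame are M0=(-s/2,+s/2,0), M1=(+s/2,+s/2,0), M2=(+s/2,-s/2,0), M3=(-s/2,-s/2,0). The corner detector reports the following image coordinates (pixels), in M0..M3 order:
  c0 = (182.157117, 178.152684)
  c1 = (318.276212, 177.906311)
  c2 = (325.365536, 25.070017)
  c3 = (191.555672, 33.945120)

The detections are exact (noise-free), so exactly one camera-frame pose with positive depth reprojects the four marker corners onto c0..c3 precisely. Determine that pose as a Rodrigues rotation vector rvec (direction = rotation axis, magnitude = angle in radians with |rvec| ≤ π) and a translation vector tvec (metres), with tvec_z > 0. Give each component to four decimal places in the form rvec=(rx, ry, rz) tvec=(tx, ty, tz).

rvec=(-0.1030, 0.2772, 0.0340) tvec=(-0.1012, -0.1802, 0.9920)

Intrinsics K: fx=676.1, fy=711.0, cx=321.4, cy=232.2
Marker side s = 0.212 m; corners in marker frame (Z=0):
  M0 = (-0.1060, +0.1060, 0)
  M1 = (+0.1060, +0.1060, 0)
  M2 = (+0.1060, -0.1060, 0)
  M3 = (-0.1060, -0.1060, 0)
Detected image corners:
  c0 = (182.157117, 178.152684) px
  c1 = (318.276212, 177.906311) px
  c2 = (325.365536, 25.070017) px
  c3 = (191.555672, 33.945120) px
Planar DLT: solve 8×8 A·h = b for H (H[2,2]=1):
  H  [+566.10605 -63.87740 +252.39958]
  H  [-50.47177 +689.84663 +103.06699]
  H  [-0.27704 -0.09763 +1.00000]
B = K⁻¹H; ‖b₁‖=1.008024, ‖b₂‖=1.008024; λ = 2/(‖b₁‖+‖b₂‖) = 0.992040, sign → tz>0 ⇒ λ=+0.992040
r₁ = λ·B[:,0] = (+0.96130,+0.01933,-0.27484); r₂ = λ·B[:,1] = (-0.04769,+0.99416,-0.09685)
r₃ = r₁×r₂ = (+0.27136,+0.10621,+0.95660); SVD([r₁ r₂ r₃]) → R = UVᵀ:
  R  [+0.96130 -0.04769 +0.27136]
  R  [+0.01933 +0.99416 +0.10621]
  R  [-0.27484 -0.09685 +0.95660]
t = (-0.10124, -0.18018, +0.99204) m
tr R = 2.912053; θ = arccos((tr R − 1)/2) = 0.297657 rad = 17.054°
axis k = ((R−Rᵀ)₃₂, (R−Rᵀ)₁₃, (R−Rᵀ)₂₁) / (2 sinθ) = (-0.346191, +0.931180, +0.114261)
rvec = θ·k = (-0.103046, +0.277172, +0.034010)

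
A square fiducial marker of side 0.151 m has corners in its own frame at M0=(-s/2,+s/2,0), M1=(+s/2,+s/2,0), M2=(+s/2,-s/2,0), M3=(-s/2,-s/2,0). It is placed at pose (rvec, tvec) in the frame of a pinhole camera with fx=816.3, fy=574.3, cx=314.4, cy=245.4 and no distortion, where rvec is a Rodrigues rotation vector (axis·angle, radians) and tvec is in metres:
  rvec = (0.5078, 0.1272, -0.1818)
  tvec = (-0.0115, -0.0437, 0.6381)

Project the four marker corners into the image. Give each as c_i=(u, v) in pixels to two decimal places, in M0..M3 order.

Intrinsics K: fx=816.3, fy=574.3, cx=314.4, cy=245.4
Marker side s = 0.151 m; corners in marker frame (Z=0):
  M0 = (-0.0755, +0.0755, 0)
  M1 = (+0.0755, +0.0755, 0)
  M2 = (+0.0755, -0.0755, 0)
  M3 = (-0.0755, -0.0755, 0)
rvec = (0.5078, 0.1272, -0.1818), |rvec| = θ = 0.55416 rad = 31.751°
Rodrigues: sinθ=0.52623, 1−cosθ=0.14966; R = I + sinθ·[k]× + (1−cosθ)·[k]×²:
    [+0.97601 +0.20411 +0.07580]
    [-0.14116 +0.85823 -0.49348]
    [-0.16578 +0.47094 +0.86645]
t = (-0.0115, -0.0437, 0.6381) m
M0: Pc = R·M0+t = (-0.06978, +0.03175, +0.68617); u = 816.3·(-0.06978)/0.68617 + 314.4 = 231.3892, v = 574.3·(+0.03175)/0.68617 + 245.4 = 271.9767
M1: Pc = R·M1+t = (+0.07760, +0.01044, +0.66114); u = 816.3·(+0.07760)/0.66114 + 314.4 = 410.2108, v = 574.3·(+0.01044)/0.66114 + 245.4 = 254.4676
M2: Pc = R·M2+t = (+0.04678, -0.11915, +0.59003); u = 816.3·(+0.04678)/0.59003 + 314.4 = 379.1170, v = 574.3·(-0.11915)/0.59003 + 245.4 = 129.4225
M3: Pc = R·M3+t = (-0.10060, -0.09784, +0.61506); u = 816.3·(-0.10060)/0.61506 + 314.4 = 180.8860, v = 574.3·(-0.09784)/0.61506 + 245.4 = 154.0451

c0=(231.39, 271.98) c1=(410.21, 254.47) c2=(379.12, 129.42) c3=(180.89, 154.05)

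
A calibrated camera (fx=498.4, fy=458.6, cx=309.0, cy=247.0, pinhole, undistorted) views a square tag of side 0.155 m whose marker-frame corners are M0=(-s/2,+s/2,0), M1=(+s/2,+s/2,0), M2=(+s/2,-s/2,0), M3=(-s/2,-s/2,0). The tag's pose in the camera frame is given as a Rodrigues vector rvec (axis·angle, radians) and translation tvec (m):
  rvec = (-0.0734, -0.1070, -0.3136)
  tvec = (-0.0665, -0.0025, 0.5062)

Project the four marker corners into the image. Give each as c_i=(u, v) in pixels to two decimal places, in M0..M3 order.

c0=(192.06, 334.98) c1=(339.17, 289.62) c2=(292.35, 159.12) c3=(146.08, 199.01)

Intrinsics K: fx=498.4, fy=458.6, cx=309.0, cy=247.0
Marker side s = 0.155 m; corners in marker frame (Z=0):
  M0 = (-0.0775, +0.0775, 0)
  M1 = (+0.0775, +0.0775, 0)
  M2 = (+0.0775, -0.0775, 0)
  M3 = (-0.0775, -0.0775, 0)
rvec = (-0.0734, -0.1070, -0.3136), |rvec| = θ = 0.33938 rad = 19.445°
Rodrigues: sinθ=0.33291, 1−cosθ=0.05704; R = I + sinθ·[k]× + (1−cosθ)·[k]×²:
    [+0.94563 +0.31150 -0.09356]
    [-0.30373 +0.94863 +0.08862]
    [+0.11636 -0.05538 +0.99166]
t = (-0.0665, -0.0025, 0.5062) m
M0: Pc = R·M0+t = (-0.11564, +0.09456, +0.49289); u = 498.4·(-0.11564)/0.49289 + 309.0 = 192.0627, v = 458.6·(+0.09456)/0.49289 + 247.0 = 334.9792
M1: Pc = R·M1+t = (+0.03093, +0.04748, +0.51093); u = 498.4·(+0.03093)/0.51093 + 309.0 = 339.1695, v = 458.6·(+0.04748)/0.51093 + 247.0 = 289.6175
M2: Pc = R·M2+t = (-0.01736, -0.09956, +0.51951); u = 498.4·(-0.01736)/0.51951 + 309.0 = 292.3498, v = 458.6·(-0.09956)/0.51951 + 247.0 = 159.1151
M3: Pc = R·M3+t = (-0.16393, -0.05248, +0.50147); u = 498.4·(-0.16393)/0.50147 + 309.0 = 146.0773, v = 458.6·(-0.05248)/0.50147 + 247.0 = 199.0068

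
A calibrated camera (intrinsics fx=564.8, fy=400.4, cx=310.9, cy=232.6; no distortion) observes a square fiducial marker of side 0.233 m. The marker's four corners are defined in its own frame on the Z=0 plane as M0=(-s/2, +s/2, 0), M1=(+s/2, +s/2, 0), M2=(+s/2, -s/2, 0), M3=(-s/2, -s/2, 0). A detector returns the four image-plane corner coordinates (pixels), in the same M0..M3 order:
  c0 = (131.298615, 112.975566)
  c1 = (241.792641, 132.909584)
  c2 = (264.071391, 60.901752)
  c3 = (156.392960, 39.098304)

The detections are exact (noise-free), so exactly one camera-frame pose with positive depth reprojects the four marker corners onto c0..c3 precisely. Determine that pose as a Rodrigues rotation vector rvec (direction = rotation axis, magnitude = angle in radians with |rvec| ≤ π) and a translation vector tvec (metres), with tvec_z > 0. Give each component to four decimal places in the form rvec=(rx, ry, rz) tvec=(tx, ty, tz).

Intrinsics K: fx=564.8, fy=400.4, cx=310.9, cy=232.6
Marker side s = 0.233 m; corners in marker frame (Z=0):
  M0 = (-0.1165, +0.1165, 0)
  M1 = (+0.1165, +0.1165, 0)
  M2 = (+0.1165, -0.1165, 0)
  M3 = (-0.1165, -0.1165, 0)
Detected image corners:
  c0 = (131.298615, 112.975566) px
  c1 = (241.792641, 132.909584) px
  c2 = (264.071391, 60.901752) px
  c3 = (156.392960, 39.098304) px
Planar DLT: solve 8×8 A·h = b for H (H[2,2]=1):
  H  [+494.58882 -117.79522 +199.34944]
  H  [+101.13892 +305.92161 +86.28586]
  H  [+0.13340 -0.08181 +1.00000]
B = K⁻¹H; ‖b₁‖=0.831908, ‖b₂‖=0.831908; λ = 2/(‖b₁‖+‖b₂‖) = 1.202055, sign → tz>0 ⇒ λ=+1.202055
r₁ = λ·B[:,0] = (+0.96436,+0.21048,+0.16035); r₂ = λ·B[:,1] = (-0.19657,+0.97555,-0.09834)
r₃ = r₁×r₂ = (-0.17713,+0.06331,+0.98215); SVD([r₁ r₂ r₃]) → R = UVᵀ:
  R  [+0.96436 -0.19657 -0.17713]
  R  [+0.21048 +0.97555 +0.06331]
  R  [+0.16035 -0.09834 +0.98215]
t = (-0.23741, -0.43926, +1.20206) m
tr R = 2.922051; θ = arccos((tr R − 1)/2) = 0.280108 rad = 16.049°
axis k = ((R−Rᵀ)₃₂, (R−Rᵀ)₁₃, (R−Rᵀ)₂₁) / (2 sinθ) = (-0.292364, -0.610374, +0.736184)
rvec = θ·k = (-0.081893, -0.170970, +0.206211)

rvec=(-0.0819, -0.1710, 0.2062) tvec=(-0.2374, -0.4393, 1.2021)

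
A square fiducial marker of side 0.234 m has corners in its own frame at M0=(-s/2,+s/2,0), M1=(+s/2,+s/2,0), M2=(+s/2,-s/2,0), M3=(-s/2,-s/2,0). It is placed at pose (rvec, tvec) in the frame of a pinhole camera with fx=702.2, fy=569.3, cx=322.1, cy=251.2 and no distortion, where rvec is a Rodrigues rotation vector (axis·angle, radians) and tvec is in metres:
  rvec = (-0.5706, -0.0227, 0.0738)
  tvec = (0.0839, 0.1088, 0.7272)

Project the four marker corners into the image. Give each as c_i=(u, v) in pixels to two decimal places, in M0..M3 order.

c0=(279.59, 421.05) c1=(526.32, 436.25) c2=(506.85, 265.27) c3=(299.59, 252.45)

Intrinsics K: fx=702.2, fy=569.3, cx=322.1, cy=251.2
Marker side s = 0.234 m; corners in marker frame (Z=0):
  M0 = (-0.1170, +0.1170, 0)
  M1 = (+0.1170, +0.1170, 0)
  M2 = (+0.1170, -0.1170, 0)
  M3 = (-0.1170, -0.1170, 0)
rvec = (-0.5706, -0.0227, 0.0738), |rvec| = θ = 0.57580 rad = 32.991°
Rodrigues: sinθ=0.54451, 1−cosθ=0.16124; R = I + sinθ·[k]× + (1−cosθ)·[k]×²:
    [+0.99710 -0.06349 -0.04195]
    [+0.07609 +0.83901 +0.53877]
    [+0.00099 -0.54040 +0.84141]
t = (0.0839, 0.1088, 0.7272) m
M0: Pc = R·M0+t = (-0.04019, +0.19806, +0.66386); u = 702.2·(-0.04019)/0.66386 + 322.1 = 279.5897, v = 569.3·(+0.19806)/0.66386 + 251.2 = 421.0504
M1: Pc = R·M1+t = (+0.19313, +0.21587, +0.66409); u = 702.2·(+0.19313)/0.66409 + 322.1 = 526.3163, v = 569.3·(+0.21587)/0.66409 + 251.2 = 436.2547
M2: Pc = R·M2+t = (+0.20799, +0.01954, +0.79054); u = 702.2·(+0.20799)/0.79054 + 322.1 = 506.8464, v = 569.3·(+0.01954)/0.79054 + 251.2 = 265.2704
M3: Pc = R·M3+t = (-0.02533, +0.00173, +0.79031); u = 702.2·(-0.02533)/0.79031 + 322.1 = 299.5918, v = 569.3·(+0.00173)/0.79031 + 251.2 = 252.4489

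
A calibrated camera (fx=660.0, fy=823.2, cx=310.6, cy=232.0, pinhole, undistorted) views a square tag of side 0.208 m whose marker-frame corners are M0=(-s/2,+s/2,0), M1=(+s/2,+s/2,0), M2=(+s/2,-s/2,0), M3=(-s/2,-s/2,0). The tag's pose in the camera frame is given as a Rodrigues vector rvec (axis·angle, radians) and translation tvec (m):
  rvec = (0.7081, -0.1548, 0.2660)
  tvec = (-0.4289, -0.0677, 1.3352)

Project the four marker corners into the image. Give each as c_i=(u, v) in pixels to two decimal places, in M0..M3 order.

Intrinsics K: fx=660.0, fy=823.2, cx=310.6, cy=232.0
Marker side s = 0.208 m; corners in marker frame (Z=0):
  M0 = (-0.1040, +0.1040, 0)
  M1 = (+0.1040, +0.1040, 0)
  M2 = (+0.1040, -0.1040, 0)
  M3 = (-0.1040, -0.1040, 0)
rvec = (0.7081, -0.1548, 0.2660), |rvec| = θ = 0.77209 rad = 44.238°
Rodrigues: sinθ=0.69763, 1−cosθ=0.28355; R = I + sinθ·[k]× + (1−cosθ)·[k]×²:
    [+0.95495 -0.29249 -0.05028]
    [+0.18821 +0.72785 -0.65940]
    [+0.22946 +0.62023 +0.75011]
t = (-0.4289, -0.0677, 1.3352) m
M0: Pc = R·M0+t = (-0.55863, -0.01158, +1.37584); u = 660.0·(-0.55863)/1.37584 + 310.6 = 42.6198, v = 823.2·(-0.01158)/1.37584 + 232.0 = 225.0730
M1: Pc = R·M1+t = (-0.36000, +0.02757, +1.42357); u = 660.0·(-0.36000)/1.42357 + 310.6 = 143.6935, v = 823.2·(+0.02757)/1.42357 + 232.0 = 247.9430
M2: Pc = R·M2+t = (-0.29917, -0.12382, +1.29456); u = 660.0·(-0.29917)/1.29456 + 310.6 = 158.0770, v = 823.2·(-0.12382)/1.29456 + 232.0 = 153.2622
M3: Pc = R·M3+t = (-0.49780, -0.16297, +1.24683); u = 660.0·(-0.49780)/1.24683 + 310.6 = 47.0959, v = 823.2·(-0.16297)/1.24683 + 232.0 = 124.4015

c0=(42.62, 225.07) c1=(143.69, 247.94) c2=(158.08, 153.26) c3=(47.10, 124.40)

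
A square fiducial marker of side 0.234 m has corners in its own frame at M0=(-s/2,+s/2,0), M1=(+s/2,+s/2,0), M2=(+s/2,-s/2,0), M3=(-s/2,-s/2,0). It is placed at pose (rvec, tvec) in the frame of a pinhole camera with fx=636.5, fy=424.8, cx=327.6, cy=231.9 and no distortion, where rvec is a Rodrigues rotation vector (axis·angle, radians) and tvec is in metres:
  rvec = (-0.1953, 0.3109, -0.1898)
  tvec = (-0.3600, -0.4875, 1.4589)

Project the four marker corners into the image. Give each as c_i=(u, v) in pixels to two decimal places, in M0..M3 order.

Intrinsics K: fx=636.5, fy=424.8, cx=327.6, cy=231.9
Marker side s = 0.234 m; corners in marker frame (Z=0):
  M0 = (-0.1170, +0.1170, 0)
  M1 = (+0.1170, +0.1170, 0)
  M2 = (+0.1170, -0.1170, 0)
  M3 = (-0.1170, -0.1170, 0)
rvec = (-0.1953, 0.3109, -0.1898), |rvec| = θ = 0.41331 rad = 23.681°
Rodrigues: sinθ=0.40164, 1−cosθ=0.08420; R = I + sinθ·[k]× + (1−cosθ)·[k]×²:
    [+0.93460 +0.15451 +0.32040]
    [-0.21437 +0.96344 +0.16070]
    [-0.28385 -0.21887 +0.93355]
t = (-0.3600, -0.4875, 1.4589) m
M0: Pc = R·M0+t = (-0.45127, -0.34970, +1.46650); u = 636.5·(-0.45127)/1.46650 + 327.6 = 131.7372, v = 424.8·(-0.34970)/1.46650 + 231.9 = 130.6040
M1: Pc = R·M1+t = (-0.23257, -0.39986, +1.40008); u = 636.5·(-0.23257)/1.40008 + 327.6 = 221.8680, v = 424.8·(-0.39986)/1.40008 + 231.9 = 110.5784
M2: Pc = R·M2+t = (-0.26873, -0.62530, +1.45130); u = 636.5·(-0.26873)/1.45130 + 327.6 = 209.7422, v = 424.8·(-0.62530)/1.45130 + 231.9 = 48.8712
M3: Pc = R·M3+t = (-0.48743, -0.57514, +1.51772); u = 636.5·(-0.48743)/1.51772 + 327.6 = 123.1836, v = 424.8·(-0.57514)/1.51772 + 231.9 = 70.9216

c0=(131.74, 130.60) c1=(221.87, 110.58) c2=(209.74, 48.87) c3=(123.18, 70.92)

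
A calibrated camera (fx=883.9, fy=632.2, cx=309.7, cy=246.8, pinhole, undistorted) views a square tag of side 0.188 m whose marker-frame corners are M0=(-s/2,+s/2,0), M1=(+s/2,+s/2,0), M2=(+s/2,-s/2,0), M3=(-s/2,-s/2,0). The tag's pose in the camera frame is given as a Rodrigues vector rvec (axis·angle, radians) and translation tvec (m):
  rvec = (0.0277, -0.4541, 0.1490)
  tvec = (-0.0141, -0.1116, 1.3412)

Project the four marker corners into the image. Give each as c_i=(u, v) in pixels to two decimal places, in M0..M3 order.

c0=(233.76, 231.45) c1=(345.08, 244.16) c2=(363.02, 159.20) c3=(252.94, 141.10)

Intrinsics K: fx=883.9, fy=632.2, cx=309.7, cy=246.8
Marker side s = 0.188 m; corners in marker frame (Z=0):
  M0 = (-0.0940, +0.0940, 0)
  M1 = (+0.0940, +0.0940, 0)
  M2 = (+0.0940, -0.0940, 0)
  M3 = (-0.0940, -0.0940, 0)
rvec = (0.0277, -0.4541, 0.1490), |rvec| = θ = 0.47872 rad = 27.429°
Rodrigues: sinθ=0.46065, 1−cosθ=0.11242; R = I + sinθ·[k]× + (1−cosθ)·[k]×²:
    [+0.88796 -0.14954 -0.43493]
    [+0.13720 +0.98873 -0.05984]
    [+0.43898 -0.00654 +0.89847]
t = (-0.0141, -0.1116, 1.3412) m
M0: Pc = R·M0+t = (-0.11163, -0.03156, +1.29932); u = 883.9·(-0.11163)/1.29932 + 309.7 = 233.7637, v = 632.2·(-0.03156)/1.29932 + 246.8 = 231.4460
M1: Pc = R·M1+t = (+0.05531, -0.00576, +1.38185); u = 883.9·(+0.05531)/1.38185 + 309.7 = 345.0798, v = 632.2·(-0.00576)/1.38185 + 246.8 = 244.1639
M2: Pc = R·M2+t = (+0.08343, -0.19164, +1.38308); u = 883.9·(+0.08343)/1.38308 + 309.7 = 363.0157, v = 632.2·(-0.19164)/1.38308 + 246.8 = 159.2003
M3: Pc = R·M3+t = (-0.08351, -0.21744, +1.30055); u = 883.9·(-0.08351)/1.30055 + 309.7 = 252.9429, v = 632.2·(-0.21744)/1.30055 + 246.8 = 141.1029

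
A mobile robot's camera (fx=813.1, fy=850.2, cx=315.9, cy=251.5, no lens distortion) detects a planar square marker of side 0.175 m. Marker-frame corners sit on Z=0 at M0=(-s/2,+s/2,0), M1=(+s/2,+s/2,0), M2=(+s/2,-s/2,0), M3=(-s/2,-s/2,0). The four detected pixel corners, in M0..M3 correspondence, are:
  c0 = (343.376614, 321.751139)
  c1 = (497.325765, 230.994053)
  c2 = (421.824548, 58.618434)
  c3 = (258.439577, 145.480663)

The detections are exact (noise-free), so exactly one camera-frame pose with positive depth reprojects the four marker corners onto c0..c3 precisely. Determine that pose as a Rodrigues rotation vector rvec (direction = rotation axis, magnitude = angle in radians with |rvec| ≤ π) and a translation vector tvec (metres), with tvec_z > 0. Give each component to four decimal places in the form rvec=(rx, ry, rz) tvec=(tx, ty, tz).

rvec=(0.1211, -0.2213, -0.4787) tvec=(0.0626, -0.0552, 0.7626)

Intrinsics K: fx=813.1, fy=850.2, cx=315.9, cy=251.5
Marker side s = 0.175 m; corners in marker frame (Z=0):
  M0 = (-0.0875, +0.0875, 0)
  M1 = (+0.0875, +0.0875, 0)
  M2 = (+0.0875, -0.0875, 0)
  M3 = (-0.0875, -0.0875, 0)
Detected image corners:
  c0 = (343.376614, 321.751139) px
  c1 = (497.325765, 230.994053) px
  c2 = (421.824548, 58.618434) px
  c3 = (258.439577, 145.480663) px
Planar DLT: solve 8×8 A·h = b for H (H[2,2]=1):
  H  [+997.10246 +541.06365 +382.67024]
  H  [-462.43955 +1037.31610 +189.95115]
  H  [+0.23919 +0.21889 +1.00000]
B = K⁻¹H; ‖b₁‖=1.311320, ‖b₂‖=1.311320; λ = 2/(‖b₁‖+‖b₂‖) = 0.762590, sign → tz>0 ⇒ λ=+0.762590
r₁ = λ·B[:,0] = (+0.86430,-0.46874,+0.18240); r₂ = λ·B[:,1] = (+0.44260,+0.88105,+0.16693)
r₃ = r₁×r₂ = (-0.23895,-0.06354,+0.96895); SVD([r₁ r₂ r₃]) → R = UVᵀ:
  R  [+0.86430 +0.44260 -0.23895]
  R  [-0.46874 +0.88105 -0.06354]
  R  [+0.18240 +0.16693 +0.96895]
t = (+0.06262, -0.05521, +0.76259) m
tr R = 2.714292; θ = arccos((tr R − 1)/2) = 0.541094 rad = 31.002°
axis k = ((R−Rᵀ)₃₂, (R−Rᵀ)₁₃, (R−Rᵀ)₂₁) / (2 sinθ) = (+0.223725, -0.409025, -0.884673)
rvec = θ·k = (+0.121056, -0.221321, -0.478691)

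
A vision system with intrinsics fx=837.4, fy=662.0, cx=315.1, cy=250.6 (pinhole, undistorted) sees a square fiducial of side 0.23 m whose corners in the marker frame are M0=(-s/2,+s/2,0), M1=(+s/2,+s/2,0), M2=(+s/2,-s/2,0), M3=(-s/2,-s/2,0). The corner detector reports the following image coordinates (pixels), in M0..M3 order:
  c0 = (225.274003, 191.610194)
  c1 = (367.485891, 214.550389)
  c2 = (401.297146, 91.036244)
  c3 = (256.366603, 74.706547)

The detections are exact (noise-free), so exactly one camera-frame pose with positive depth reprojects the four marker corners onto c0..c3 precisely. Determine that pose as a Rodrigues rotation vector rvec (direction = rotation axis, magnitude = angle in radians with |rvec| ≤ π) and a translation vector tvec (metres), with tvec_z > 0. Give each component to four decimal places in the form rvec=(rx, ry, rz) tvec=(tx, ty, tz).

Intrinsics K: fx=837.4, fy=662.0, cx=315.1, cy=250.6
Marker side s = 0.23 m; corners in marker frame (Z=0):
  M0 = (-0.1150, +0.1150, 0)
  M1 = (+0.1150, +0.1150, 0)
  M2 = (+0.1150, -0.1150, 0)
  M3 = (-0.1150, -0.1150, 0)
Detected image corners:
  c0 = (225.274003, 191.610194) px
  c1 = (367.485891, 214.550389) px
  c2 = (401.297146, 91.036244) px
  c3 = (256.366603, 74.706547) px
Planar DLT: solve 8×8 A·h = b for H (H[2,2]=1):
  H  [+548.06883 -132.40206 +310.54441]
  H  [+50.59259 +526.14519 +142.88943]
  H  [-0.24355 +0.02728 +1.00000]
B = K⁻¹H; ‖b₁‖=0.802785, ‖b₂‖=0.802785; λ = 2/(‖b₁‖+‖b₂‖) = 1.245664, sign → tz>0 ⇒ λ=+1.245664
r₁ = λ·B[:,0] = (+0.92943,+0.21004,-0.30338); r₂ = λ·B[:,1] = (-0.20974,+0.97717,+0.03398)
r₃ = r₁×r₂ = (+0.30359,+0.03205,+0.95226); SVD([r₁ r₂ r₃]) → R = UVᵀ:
  R  [+0.92943 -0.20974 +0.30359]
  R  [+0.21004 +0.97717 +0.03205]
  R  [-0.30338 +0.03398 +0.95226]
t = (-0.00678, -0.20268, +1.24566) m
tr R = 2.858860; θ = arccos((tr R − 1)/2) = 0.377931 rad = 21.654°
axis k = ((R−Rᵀ)₃₂, (R−Rᵀ)₁₃, (R−Rᵀ)₂₁) / (2 sinθ) = (+0.002619, +0.822462, +0.568814)
rvec = θ·k = (+0.000990, +0.310834, +0.214973)

rvec=(0.0010, 0.3108, 0.2150) tvec=(-0.0068, -0.2027, 1.2457)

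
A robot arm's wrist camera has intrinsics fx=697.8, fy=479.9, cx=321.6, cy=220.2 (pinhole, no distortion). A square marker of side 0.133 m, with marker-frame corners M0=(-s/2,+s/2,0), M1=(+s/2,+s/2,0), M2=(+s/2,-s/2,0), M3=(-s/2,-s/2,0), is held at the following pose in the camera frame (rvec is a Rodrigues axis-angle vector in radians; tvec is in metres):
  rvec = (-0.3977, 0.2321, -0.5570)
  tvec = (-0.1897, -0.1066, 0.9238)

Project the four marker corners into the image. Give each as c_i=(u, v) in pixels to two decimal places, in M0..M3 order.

c0=(156.42, 210.54) c1=(240.05, 170.59) c2=(199.21, 121.16) c3=(121.13, 159.48)

Intrinsics K: fx=697.8, fy=479.9, cx=321.6, cy=220.2
Marker side s = 0.133 m; corners in marker frame (Z=0):
  M0 = (-0.0665, +0.0665, 0)
  M1 = (+0.0665, +0.0665, 0)
  M2 = (+0.0665, -0.0665, 0)
  M3 = (-0.0665, -0.0665, 0)
rvec = (-0.3977, 0.2321, -0.5570), |rvec| = θ = 0.72269 rad = 41.407°
Rodrigues: sinθ=0.66141, 1−cosθ=0.24997; R = I + sinθ·[k]× + (1−cosθ)·[k]×²:
    [+0.82573 +0.46559 +0.31844]
    [-0.55394 +0.77581 +0.30210]
    [-0.10640 -0.42585 +0.89852]
t = (-0.1897, -0.1066, 0.9238) m
M0: Pc = R·M0+t = (-0.21365, -0.01817, +0.90256); u = 697.8·(-0.21365)/0.90256 + 321.6 = 156.4197, v = 479.9·(-0.01817)/0.90256 + 220.2 = 210.5381
M1: Pc = R·M1+t = (-0.10383, -0.09185, +0.88841); u = 697.8·(-0.10383)/0.88841 + 321.6 = 240.0484, v = 479.9·(-0.09185)/0.88841 + 220.2 = 170.5866
M2: Pc = R·M2+t = (-0.16575, -0.19503, +0.94504); u = 697.8·(-0.16575)/0.94504 + 321.6 = 199.2133, v = 479.9·(-0.19503)/0.94504 + 220.2 = 121.1630
M3: Pc = R·M3+t = (-0.27557, -0.12135, +0.95919); u = 697.8·(-0.27557)/0.95919 + 321.6 = 121.1251, v = 479.9·(-0.12135)/0.95919 + 220.2 = 159.4846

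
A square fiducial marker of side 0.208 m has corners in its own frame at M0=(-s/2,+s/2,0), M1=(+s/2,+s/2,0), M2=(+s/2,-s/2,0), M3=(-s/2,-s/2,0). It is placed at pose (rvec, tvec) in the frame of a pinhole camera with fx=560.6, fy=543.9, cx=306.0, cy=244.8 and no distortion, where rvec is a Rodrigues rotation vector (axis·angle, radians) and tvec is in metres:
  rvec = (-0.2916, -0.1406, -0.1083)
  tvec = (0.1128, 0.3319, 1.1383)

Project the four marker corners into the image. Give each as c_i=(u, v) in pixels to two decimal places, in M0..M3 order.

Intrinsics K: fx=560.6, fy=543.9, cx=306.0, cy=244.8
Marker side s = 0.208 m; corners in marker frame (Z=0):
  M0 = (-0.1040, +0.1040, 0)
  M1 = (+0.1040, +0.1040, 0)
  M2 = (+0.1040, -0.1040, 0)
  M3 = (-0.1040, -0.1040, 0)
rvec = (-0.2916, -0.1406, -0.1083), |rvec| = θ = 0.34136 rad = 19.559°
Rodrigues: sinθ=0.33477, 1−cosθ=0.05770; R = I + sinθ·[k]× + (1−cosθ)·[k]×²:
    [+0.98440 +0.12651 -0.12225]
    [-0.08591 +0.95209 +0.29351]
    [+0.15352 -0.27843 +0.94811]
t = (0.1128, 0.3319, 1.1383) m
M0: Pc = R·M0+t = (+0.02358, +0.43985, +1.09338); u = 560.6·(+0.02358)/1.09338 + 306.0 = 318.0895, v = 543.9·(+0.43985)/1.09338 + 244.8 = 463.6040
M1: Pc = R·M1+t = (+0.22834, +0.42198, +1.12531); u = 560.6·(+0.22834)/1.12531 + 306.0 = 419.7506, v = 543.9·(+0.42198)/1.12531 + 244.8 = 448.7585
M2: Pc = R·M2+t = (+0.20202, +0.22395, +1.18322); u = 560.6·(+0.20202)/1.18322 + 306.0 = 401.7156, v = 543.9·(+0.22395)/1.18322 + 244.8 = 347.7439
M3: Pc = R·M3+t = (-0.00274, +0.24182, +1.15129); u = 560.6·(-0.00274)/1.15129 + 306.0 = 304.6682, v = 543.9·(+0.24182)/1.15129 + 244.8 = 359.0408

c0=(318.09, 463.60) c1=(419.75, 448.76) c2=(401.72, 347.74) c3=(304.67, 359.04)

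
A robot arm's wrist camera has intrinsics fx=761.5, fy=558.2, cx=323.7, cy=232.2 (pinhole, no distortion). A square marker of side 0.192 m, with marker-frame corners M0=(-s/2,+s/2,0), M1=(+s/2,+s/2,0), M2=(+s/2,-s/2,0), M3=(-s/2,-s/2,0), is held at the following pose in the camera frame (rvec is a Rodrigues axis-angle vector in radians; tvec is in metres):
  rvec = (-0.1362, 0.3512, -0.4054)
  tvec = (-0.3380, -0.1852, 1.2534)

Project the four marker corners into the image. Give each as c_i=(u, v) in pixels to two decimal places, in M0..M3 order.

Intrinsics K: fx=761.5, fy=558.2, cx=323.7, cy=232.2
Marker side s = 0.192 m; corners in marker frame (Z=0):
  M0 = (-0.0960, +0.0960, 0)
  M1 = (+0.0960, +0.0960, 0)
  M2 = (+0.0960, -0.0960, 0)
  M3 = (-0.0960, -0.0960, 0)
rvec = (-0.1362, 0.3512, -0.4054), |rvec| = θ = 0.55339 rad = 31.707°
Rodrigues: sinθ=0.52557, 1−cosθ=0.14925; R = I + sinθ·[k]× + (1−cosθ)·[k]×²:
    [+0.85979 +0.36171 +0.36046]
    [-0.40834 +0.91086 +0.05996]
    [-0.30664 -0.19874 +0.93085]
t = (-0.3380, -0.1852, 1.2534) m
M0: Pc = R·M0+t = (-0.38582, -0.05856, +1.26376); u = 761.5·(-0.38582)/1.26376 + 323.7 = 91.2199, v = 558.2·(-0.05856)/1.26376 + 232.2 = 206.3354
M1: Pc = R·M1+t = (-0.22074, -0.13696, +1.20488); u = 761.5·(-0.22074)/1.20488 + 323.7 = 184.1923, v = 558.2·(-0.13696)/1.20488 + 232.2 = 168.7501
M2: Pc = R·M2+t = (-0.29018, -0.31184, +1.24304); u = 761.5·(-0.29018)/1.24304 + 323.7 = 145.9301, v = 558.2·(-0.31184)/1.24304 + 232.2 = 92.1640
M3: Pc = R·M3+t = (-0.45526, -0.23344, +1.30192); u = 761.5·(-0.45526)/1.30192 + 323.7 = 57.4130, v = 558.2·(-0.23344)/1.30192 + 232.2 = 132.1110

c0=(91.22, 206.34) c1=(184.19, 168.75) c2=(145.93, 92.16) c3=(57.41, 132.11)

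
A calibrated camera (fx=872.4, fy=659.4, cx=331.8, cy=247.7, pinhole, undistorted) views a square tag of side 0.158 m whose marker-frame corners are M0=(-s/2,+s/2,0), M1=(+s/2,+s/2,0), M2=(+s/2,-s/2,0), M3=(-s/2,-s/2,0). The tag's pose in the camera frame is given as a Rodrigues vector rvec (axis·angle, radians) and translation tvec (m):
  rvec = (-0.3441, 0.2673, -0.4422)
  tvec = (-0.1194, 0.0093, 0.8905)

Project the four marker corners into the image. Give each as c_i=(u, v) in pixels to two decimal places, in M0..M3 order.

c0=(173.20, 332.56) c1=(309.75, 278.89) c2=(254.98, 179.37) c3=(128.83, 232.57)

Intrinsics K: fx=872.4, fy=659.4, cx=331.8, cy=247.7
Marker side s = 0.158 m; corners in marker frame (Z=0):
  M0 = (-0.0790, +0.0790, 0)
  M1 = (+0.0790, +0.0790, 0)
  M2 = (+0.0790, -0.0790, 0)
  M3 = (-0.0790, -0.0790, 0)
rvec = (-0.3441, 0.2673, -0.4422), |rvec| = θ = 0.62080 rad = 35.569°
Rodrigues: sinθ=0.58169, 1−cosθ=0.18659; R = I + sinθ·[k]× + (1−cosθ)·[k]×²:
    [+0.87074 +0.36981 +0.32413]
    [-0.45887 +0.84800 +0.26519]
    [-0.17679 -0.37965 +0.90808]
t = (-0.1194, 0.0093, 0.8905) m
M0: Pc = R·M0+t = (-0.15897, +0.11254, +0.87447); u = 872.4·(-0.15897)/0.87447 + 331.8 = 173.2037, v = 659.4·(+0.11254)/0.87447 + 247.7 = 332.5634
M1: Pc = R·M1+t = (-0.02140, +0.04004, +0.84654); u = 872.4·(-0.02140)/0.84654 + 331.8 = 309.7495, v = 659.4·(+0.04004)/0.84654 + 247.7 = 278.8898
M2: Pc = R·M2+t = (-0.07983, -0.09394, +0.90653); u = 872.4·(-0.07983)/0.90653 + 331.8 = 254.9785, v = 659.4·(-0.09394)/0.90653 + 247.7 = 179.3665
M3: Pc = R·M3+t = (-0.21740, -0.02144, +0.93446); u = 872.4·(-0.21740)/0.93446 + 331.8 = 128.8349, v = 659.4·(-0.02144)/0.93446 + 247.7 = 232.5697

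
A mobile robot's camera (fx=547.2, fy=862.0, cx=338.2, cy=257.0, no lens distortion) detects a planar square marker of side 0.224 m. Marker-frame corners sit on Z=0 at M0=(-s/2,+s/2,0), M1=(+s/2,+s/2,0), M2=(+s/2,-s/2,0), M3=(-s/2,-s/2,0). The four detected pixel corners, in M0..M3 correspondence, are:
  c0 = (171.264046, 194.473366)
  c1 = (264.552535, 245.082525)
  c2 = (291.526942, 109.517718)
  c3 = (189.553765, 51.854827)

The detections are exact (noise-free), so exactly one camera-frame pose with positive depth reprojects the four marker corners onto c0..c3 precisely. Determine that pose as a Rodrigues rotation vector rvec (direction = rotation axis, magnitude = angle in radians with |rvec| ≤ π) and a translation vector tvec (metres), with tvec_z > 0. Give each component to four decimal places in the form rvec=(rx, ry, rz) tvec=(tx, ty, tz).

rvec=(0.5298, 0.0102, 0.3470) tvec=(-0.2403, -0.1444, 1.2046)

Intrinsics K: fx=547.2, fy=862.0, cx=338.2, cy=257.0
Marker side s = 0.224 m; corners in marker frame (Z=0):
  M0 = (-0.1120, +0.1120, 0)
  M1 = (+0.1120, +0.1120, 0)
  M2 = (+0.1120, -0.1120, 0)
  M3 = (-0.1120, -0.1120, 0)
Detected image corners:
  c0 = (171.264046, 194.473366) px
  c1 = (264.552535, 245.082525) px
  c2 = (291.526942, 109.517718) px
  c3 = (189.553765, 51.854827) px
Planar DLT: solve 8×8 A·h = b for H (H[2,2]=1):
  H  [+450.05996 -6.64887 +229.06190]
  H  [+250.85012 +682.78324 +153.64403]
  H  [+0.06589 +0.41239 +1.00000]
B = K⁻¹H; ‖b₁‖=0.830133, ‖b₂‖=0.830133; λ = 2/(‖b₁‖+‖b₂‖) = 1.204626, sign → tz>0 ⇒ λ=+1.204626
r₁ = λ·B[:,0] = (+0.94172,+0.32689,+0.07937); r₂ = λ·B[:,1] = (-0.32167,+0.80606,+0.49678)
r₃ = r₁×r₂ = (+0.09841,-0.49336,+0.86424); SVD([r₁ r₂ r₃]) → R = UVᵀ:
  R  [+0.94172 -0.32167 +0.09841]
  R  [+0.32689 +0.80606 -0.49336]
  R  [+0.07937 +0.49678 +0.86424]
t = (-0.24026, -0.14444, +1.20463) m
tr R = 2.612026; θ = arccos((tr R − 1)/2) = 0.633411 rad = 36.292°
axis k = ((R−Rᵀ)₃₂, (R−Rᵀ)₁₃, (R−Rᵀ)₂₁) / (2 sinθ) = (+0.836408, +0.016086, +0.547871)
rvec = θ·k = (+0.529790, +0.010189, +0.347027)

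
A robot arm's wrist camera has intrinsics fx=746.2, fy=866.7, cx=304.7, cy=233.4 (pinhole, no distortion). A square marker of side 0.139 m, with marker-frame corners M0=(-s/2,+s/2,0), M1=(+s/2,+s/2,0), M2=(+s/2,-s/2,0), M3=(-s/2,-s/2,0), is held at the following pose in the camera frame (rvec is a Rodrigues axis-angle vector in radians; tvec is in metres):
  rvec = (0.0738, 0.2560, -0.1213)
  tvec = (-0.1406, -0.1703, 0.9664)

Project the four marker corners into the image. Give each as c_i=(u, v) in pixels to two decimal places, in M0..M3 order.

c0=(154.91, 151.10) c1=(253.85, 134.08) c2=(239.26, 6.98) c3=(140.05, 28.77)

Intrinsics K: fx=746.2, fy=866.7, cx=304.7, cy=233.4
Marker side s = 0.139 m; corners in marker frame (Z=0):
  M0 = (-0.0695, +0.0695, 0)
  M1 = (+0.0695, +0.0695, 0)
  M2 = (+0.0695, -0.0695, 0)
  M3 = (-0.0695, -0.0695, 0)
rvec = (0.0738, 0.2560, -0.1213), |rvec| = θ = 0.29274 rad = 16.773°
Rodrigues: sinθ=0.28858, 1−cosθ=0.04254; R = I + sinθ·[k]× + (1−cosθ)·[k]×²:
    [+0.96016 +0.12895 +0.24792]
    [-0.11020 +0.98999 -0.08817]
    [-0.25680 +0.05733 +0.96476]
t = (-0.1406, -0.1703, 0.9664) m
M0: Pc = R·M0+t = (-0.19837, -0.09384, +0.98823); u = 746.2·(-0.19837)/0.98823 + 304.7 = 154.9146, v = 866.7·(-0.09384)/0.98823 + 233.4 = 151.1031
M1: Pc = R·M1+t = (-0.06491, -0.10915, +0.95254); u = 746.2·(-0.06491)/0.95254 + 304.7 = 253.8534, v = 866.7·(-0.10915)/0.95254 + 233.4 = 134.0821
M2: Pc = R·M2+t = (-0.08283, -0.24676, +0.94457); u = 746.2·(-0.08283)/0.94457 + 304.7 = 239.2641, v = 866.7·(-0.24676)/0.94457 + 233.4 = 6.9794
M3: Pc = R·M3+t = (-0.21629, -0.23145, +0.98026); u = 746.2·(-0.21629)/0.98026 + 304.7 = 140.0522, v = 866.7·(-0.23145)/0.98026 + 233.4 = 28.7671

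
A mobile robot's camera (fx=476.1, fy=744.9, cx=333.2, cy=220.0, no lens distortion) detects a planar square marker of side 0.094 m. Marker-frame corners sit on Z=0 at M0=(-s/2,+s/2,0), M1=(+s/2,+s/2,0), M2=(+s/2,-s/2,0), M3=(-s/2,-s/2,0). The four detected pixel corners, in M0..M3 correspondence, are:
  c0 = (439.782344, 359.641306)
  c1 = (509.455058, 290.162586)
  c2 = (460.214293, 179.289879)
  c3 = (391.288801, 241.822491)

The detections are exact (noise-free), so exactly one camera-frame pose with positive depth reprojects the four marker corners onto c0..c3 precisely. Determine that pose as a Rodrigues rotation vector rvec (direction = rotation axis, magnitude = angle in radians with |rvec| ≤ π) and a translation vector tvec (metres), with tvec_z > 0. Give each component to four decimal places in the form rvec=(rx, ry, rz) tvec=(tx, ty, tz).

Intrinsics K: fx=476.1, fy=744.9, cx=333.2, cy=220.0
Marker side s = 0.094 m; corners in marker frame (Z=0):
  M0 = (-0.0470, +0.0470, 0)
  M1 = (+0.0470, +0.0470, 0)
  M2 = (+0.0470, -0.0470, 0)
  M3 = (-0.0470, -0.0470, 0)
Detected image corners:
  c0 = (439.782344, 359.641306) px
  c1 = (509.455058, 290.162586) px
  c2 = (460.214293, 179.289879) px
  c3 = (391.288801, 241.822491) px
Planar DLT: solve 8×8 A·h = b for H (H[2,2]=1):
  H  [+922.72715 +337.43747 +450.39090]
  H  [-591.11886 +1107.19235 +266.00030]
  H  [+0.41223 -0.40540 +1.00000]
B = K⁻¹H; ‖b₁‖=1.931031, ‖b₂‖=1.931031; λ = 2/(‖b₁‖+‖b₂‖) = 0.517858, sign → tz>0 ⇒ λ=+0.517858
r₁ = λ·B[:,0] = (+0.85426,-0.47400,+0.21348); r₂ = λ·B[:,1] = (+0.51396,+0.83173,-0.20994)
r₃ = r₁×r₂ = (-0.07804,+0.28906,+0.95413); SVD([r₁ r₂ r₃]) → R = UVᵀ:
  R  [+0.85426 +0.51396 -0.07804]
  R  [-0.47400 +0.83173 +0.28906]
  R  [+0.21348 -0.20994 +0.95413]
t = (+0.12747, +0.03198, +0.51786) m
tr R = 2.640111; θ = arccos((tr R − 1)/2) = 0.609288 rad = 34.910°
axis k = ((R−Rᵀ)₃₂, (R−Rᵀ)₁₃, (R−Rᵀ)₂₁) / (2 sinθ) = (-0.435968, -0.254698, -0.863169)
rvec = θ·k = (-0.265630, -0.155184, -0.525919)

rvec=(-0.2656, -0.1552, -0.5259) tvec=(0.1275, 0.0320, 0.5179)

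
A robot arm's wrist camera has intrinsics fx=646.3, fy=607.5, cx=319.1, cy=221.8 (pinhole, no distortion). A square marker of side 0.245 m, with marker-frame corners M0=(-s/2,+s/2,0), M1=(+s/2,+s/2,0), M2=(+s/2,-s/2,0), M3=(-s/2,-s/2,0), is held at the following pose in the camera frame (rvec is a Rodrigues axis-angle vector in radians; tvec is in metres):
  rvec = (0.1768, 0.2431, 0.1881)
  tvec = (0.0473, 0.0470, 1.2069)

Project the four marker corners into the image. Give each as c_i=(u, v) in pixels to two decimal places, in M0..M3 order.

Intrinsics K: fx=646.3, fy=607.5, cx=319.1, cy=221.8
Marker side s = 0.245 m; corners in marker frame (Z=0):
  M0 = (-0.1225, +0.1225, 0)
  M1 = (+0.1225, +0.1225, 0)
  M2 = (+0.1225, -0.1225, 0)
  M3 = (-0.1225, -0.1225, 0)
rvec = (0.1768, 0.2431, 0.1881), |rvec| = θ = 0.35459 rad = 20.317°
Rodrigues: sinθ=0.34721, 1−cosθ=0.06221; R = I + sinθ·[k]× + (1−cosθ)·[k]×²:
    [+0.95325 -0.16292 +0.25449]
    [+0.20545 +0.96703 -0.15049]
    [-0.22158 +0.19574 +0.95529]
t = (0.0473, 0.0470, 1.2069) m
M0: Pc = R·M0+t = (-0.08943, +0.14029, +1.25802); u = 646.3·(-0.08943)/1.25802 + 319.1 = 273.1555, v = 607.5·(+0.14029)/1.25802 + 221.8 = 289.5478
M1: Pc = R·M1+t = (+0.14412, +0.19063, +1.20373); u = 646.3·(+0.14412)/1.20373 + 319.1 = 396.4778, v = 607.5·(+0.19063)/1.20373 + 221.8 = 318.0062
M2: Pc = R·M2+t = (+0.18403, -0.04629, +1.15578); u = 646.3·(+0.18403)/1.15578 + 319.1 = 422.0083, v = 607.5·(-0.04629)/1.15578 + 221.8 = 197.4672
M3: Pc = R·M3+t = (-0.04952, -0.09663, +1.21007); u = 646.3·(-0.04952)/1.21007 + 319.1 = 292.6532, v = 607.5·(-0.09663)/1.21007 + 221.8 = 173.2888

c0=(273.16, 289.55) c1=(396.48, 318.01) c2=(422.01, 197.47) c3=(292.65, 173.29)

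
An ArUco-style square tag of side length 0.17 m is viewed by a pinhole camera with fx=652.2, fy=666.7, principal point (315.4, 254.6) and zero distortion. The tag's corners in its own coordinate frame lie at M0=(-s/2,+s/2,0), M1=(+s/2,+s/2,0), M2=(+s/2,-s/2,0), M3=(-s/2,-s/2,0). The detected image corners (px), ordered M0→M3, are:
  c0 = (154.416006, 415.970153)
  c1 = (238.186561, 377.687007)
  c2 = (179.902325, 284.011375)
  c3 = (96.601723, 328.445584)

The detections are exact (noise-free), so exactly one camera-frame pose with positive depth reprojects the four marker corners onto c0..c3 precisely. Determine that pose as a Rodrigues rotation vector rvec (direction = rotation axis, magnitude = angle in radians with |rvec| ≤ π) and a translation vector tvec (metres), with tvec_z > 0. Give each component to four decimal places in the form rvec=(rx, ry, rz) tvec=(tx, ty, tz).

Intrinsics K: fx=652.2, fy=666.7, cx=315.4, cy=254.6
Marker side s = 0.17 m; corners in marker frame (Z=0):
  M0 = (-0.0850, +0.0850, 0)
  M1 = (+0.0850, +0.0850, 0)
  M2 = (+0.0850, -0.0850, 0)
  M3 = (-0.0850, -0.0850, 0)
Detected image corners:
  c0 = (154.416006, 415.970153) px
  c1 = (238.186561, 377.687007) px
  c2 = (179.902325, 284.011375) px
  c3 = (96.601723, 328.445584) px
Planar DLT: solve 8×8 A·h = b for H (H[2,2]=1):
  H  [+438.77265 +372.46984 +166.61734]
  H  [-353.61218 +597.68905 +352.79613]
  H  [-0.31466 +0.18556 +1.00000]
B = K⁻¹H; ‖b₁‖=0.973549, ‖b₂‖=0.973549; λ = 2/(‖b₁‖+‖b₂‖) = 1.027169, sign → tz>0 ⇒ λ=+1.027169
r₁ = λ·B[:,0] = (+0.84734,-0.42138,-0.32321); r₂ = λ·B[:,1] = (+0.49444,+0.84806,+0.19061)
r₃ = r₁×r₂ = (+0.19378,-0.32131,+0.92693); SVD([r₁ r₂ r₃]) → R = UVᵀ:
  R  [+0.84734 +0.49444 +0.19378]
  R  [-0.42138 +0.84806 -0.32131]
  R  [-0.32321 +0.19061 +0.92693]
t = (-0.23432, +0.15129, +1.02717) m
tr R = 2.622328; θ = arccos((tr R − 1)/2) = 0.624657 rad = 35.790°
axis k = ((R−Rᵀ)₃₂, (R−Rᵀ)₁₃, (R−Rᵀ)₂₁) / (2 sinθ) = (+0.437673, +0.442007, -0.782989)
rvec = θ·k = (+0.273396, +0.276103, -0.489099)

rvec=(0.2734, 0.2761, -0.4891) tvec=(-0.2343, 0.1513, 1.0272)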